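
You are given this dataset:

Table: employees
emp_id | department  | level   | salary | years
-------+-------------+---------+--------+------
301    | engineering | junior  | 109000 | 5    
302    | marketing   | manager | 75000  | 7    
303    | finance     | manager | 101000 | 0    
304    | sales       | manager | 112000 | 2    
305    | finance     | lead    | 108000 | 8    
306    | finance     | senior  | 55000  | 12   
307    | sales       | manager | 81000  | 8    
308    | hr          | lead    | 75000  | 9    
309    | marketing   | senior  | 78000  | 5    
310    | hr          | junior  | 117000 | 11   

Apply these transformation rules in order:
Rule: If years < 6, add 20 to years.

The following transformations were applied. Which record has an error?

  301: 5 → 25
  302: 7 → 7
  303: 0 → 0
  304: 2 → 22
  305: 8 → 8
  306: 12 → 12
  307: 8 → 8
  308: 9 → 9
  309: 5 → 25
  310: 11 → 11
Record 303 has an error. The correct transformed value should be 20, not 0.

Step 1: Check each record against the rule
Step 2: Record 303 has years = 0
Step 3: Since 0 < 6, the bonus should have been applied
Step 4: Correct value = 20, but claimed value = 0
Conclusion: Record 303 has the error.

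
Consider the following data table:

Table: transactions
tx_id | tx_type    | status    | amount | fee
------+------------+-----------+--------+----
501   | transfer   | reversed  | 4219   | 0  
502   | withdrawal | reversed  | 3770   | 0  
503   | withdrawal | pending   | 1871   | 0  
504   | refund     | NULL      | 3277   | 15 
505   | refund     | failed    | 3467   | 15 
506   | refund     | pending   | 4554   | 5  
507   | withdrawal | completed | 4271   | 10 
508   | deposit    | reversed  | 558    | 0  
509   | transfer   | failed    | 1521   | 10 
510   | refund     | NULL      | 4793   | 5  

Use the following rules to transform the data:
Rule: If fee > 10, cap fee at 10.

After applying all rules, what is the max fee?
10

Step 1: Original maximum fee = 15
Step 2: Apply cap at 10
Step 3: 2 records had fee > 10 and were capped
Step 4: Maximum after transformation = 10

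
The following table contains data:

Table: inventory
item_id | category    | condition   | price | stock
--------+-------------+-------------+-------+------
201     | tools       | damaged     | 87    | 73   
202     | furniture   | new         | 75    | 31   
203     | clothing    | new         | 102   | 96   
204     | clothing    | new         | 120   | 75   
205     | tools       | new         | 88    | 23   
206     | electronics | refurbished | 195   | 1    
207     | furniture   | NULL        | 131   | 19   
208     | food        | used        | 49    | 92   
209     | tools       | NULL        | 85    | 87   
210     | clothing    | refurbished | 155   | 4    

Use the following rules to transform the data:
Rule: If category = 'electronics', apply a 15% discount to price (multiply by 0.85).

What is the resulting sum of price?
1057.75

Step 1: Records with category = 'electronics' have total price = 195
Step 2: Apply multiplier: 195 × 0.85 = 165.75
Step 3: Other records total: 892
Step 4: Final sum = 165.75 + 892 = 1057.75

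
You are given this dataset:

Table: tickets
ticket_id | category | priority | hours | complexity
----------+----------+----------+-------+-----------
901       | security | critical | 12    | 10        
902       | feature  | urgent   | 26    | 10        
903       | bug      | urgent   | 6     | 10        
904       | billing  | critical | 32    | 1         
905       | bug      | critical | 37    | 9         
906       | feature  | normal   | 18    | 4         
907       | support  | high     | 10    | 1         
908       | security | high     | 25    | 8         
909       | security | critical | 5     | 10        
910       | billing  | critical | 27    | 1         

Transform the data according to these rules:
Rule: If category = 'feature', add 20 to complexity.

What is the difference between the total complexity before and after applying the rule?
40

Step 1: Original sum of complexity = 64
Step 2: 2 records have category = 'feature'
Step 3: Each affected record changes by 20
Step 4: Total change = 2 × 20 = 40
Step 5: New sum = 64 + 40 = 104
Step 6: Difference = |104 - 64| = 40
        (Sum increased by 40)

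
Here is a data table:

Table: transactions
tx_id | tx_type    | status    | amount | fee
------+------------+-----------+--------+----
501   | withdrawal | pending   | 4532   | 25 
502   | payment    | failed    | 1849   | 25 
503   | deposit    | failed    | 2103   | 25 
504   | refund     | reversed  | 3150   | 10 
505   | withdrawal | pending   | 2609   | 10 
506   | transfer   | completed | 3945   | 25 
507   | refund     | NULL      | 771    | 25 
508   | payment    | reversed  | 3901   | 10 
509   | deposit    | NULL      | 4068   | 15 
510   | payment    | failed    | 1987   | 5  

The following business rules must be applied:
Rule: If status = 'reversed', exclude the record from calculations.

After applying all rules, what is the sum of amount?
21864

Step 1: Identify records where status = 'reversed'
Step 2: The excluded records sum to 7051
Step 3: Original total amount = 28915
Step 4: Remaining total = 28915 - 7051 = 21864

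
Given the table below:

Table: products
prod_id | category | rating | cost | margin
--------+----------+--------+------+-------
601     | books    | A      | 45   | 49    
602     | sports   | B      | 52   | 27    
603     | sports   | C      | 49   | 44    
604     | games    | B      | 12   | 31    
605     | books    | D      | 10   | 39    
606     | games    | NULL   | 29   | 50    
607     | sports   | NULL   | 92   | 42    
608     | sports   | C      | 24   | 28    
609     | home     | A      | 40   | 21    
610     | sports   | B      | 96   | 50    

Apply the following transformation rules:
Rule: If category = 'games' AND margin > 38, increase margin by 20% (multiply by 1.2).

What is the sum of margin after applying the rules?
391.0

Step 1: Find records where category = 'games' AND margin > 38
Step 2: 1 records match, summing to 50
Step 3: After multiplier: 50 × 1.2 = 60.0
Step 4: Unaffected records sum: 331
Step 5: Final sum = 60.0 + 331 = 391.0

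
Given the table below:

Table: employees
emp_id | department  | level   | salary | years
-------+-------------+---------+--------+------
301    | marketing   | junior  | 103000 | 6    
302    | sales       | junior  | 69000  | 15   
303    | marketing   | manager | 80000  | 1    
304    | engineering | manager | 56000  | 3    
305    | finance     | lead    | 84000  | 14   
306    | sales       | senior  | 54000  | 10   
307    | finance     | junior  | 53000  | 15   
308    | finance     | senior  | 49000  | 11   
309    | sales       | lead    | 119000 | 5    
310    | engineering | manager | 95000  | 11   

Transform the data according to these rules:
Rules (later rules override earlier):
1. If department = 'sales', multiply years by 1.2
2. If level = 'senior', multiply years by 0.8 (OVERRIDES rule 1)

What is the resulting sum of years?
90.8

Step 1: Rule 2 takes priority for records with level = 'senior'
  - 2 records: 21 × 0.8 = 16.8
Step 2: Rule 1 applies to remaining records with department = 'sales'
  - 2 records: 20 × 1.2 = 24.0
Step 3: Other records unchanged: 50
Step 4: Final sum = 16.8 + 24.0 + 50 = 90.8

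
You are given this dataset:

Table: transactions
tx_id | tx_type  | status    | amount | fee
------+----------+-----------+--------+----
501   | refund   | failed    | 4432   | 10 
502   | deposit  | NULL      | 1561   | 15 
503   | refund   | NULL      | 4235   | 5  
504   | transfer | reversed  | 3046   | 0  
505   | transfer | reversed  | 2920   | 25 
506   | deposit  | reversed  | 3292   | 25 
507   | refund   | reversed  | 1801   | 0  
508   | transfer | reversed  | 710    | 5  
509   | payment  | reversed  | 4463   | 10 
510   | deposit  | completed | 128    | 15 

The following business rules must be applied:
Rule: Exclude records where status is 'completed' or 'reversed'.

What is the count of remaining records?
3

Step 1: Count records to exclude
  - 1 (completed) + 6 (reversed) = 7 records
Step 2: Total records: 10
Step 3: Remaining = 10 - 7 = 3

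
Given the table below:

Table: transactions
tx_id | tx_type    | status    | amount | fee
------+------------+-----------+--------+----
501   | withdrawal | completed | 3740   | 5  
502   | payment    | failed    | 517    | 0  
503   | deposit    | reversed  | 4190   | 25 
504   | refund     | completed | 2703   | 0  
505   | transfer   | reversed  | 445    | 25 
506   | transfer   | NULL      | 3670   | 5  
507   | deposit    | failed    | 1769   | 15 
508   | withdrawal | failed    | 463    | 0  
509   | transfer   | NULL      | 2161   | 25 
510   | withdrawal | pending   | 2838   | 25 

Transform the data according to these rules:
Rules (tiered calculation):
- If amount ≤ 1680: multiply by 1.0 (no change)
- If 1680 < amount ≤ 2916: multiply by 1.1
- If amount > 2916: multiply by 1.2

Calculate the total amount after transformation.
25763.1

Step 1: Tier 1 (amount ≤ 1680): 3 records, sum = 1425 × 1.0 = 1425.0
Step 2: Tier 2 (1680 < amount ≤ 2916): 4 records, sum = 9471 × 1.1 = 10418.1
Step 3: Tier 3 (amount > 2916): 3 records, sum = 11600 × 1.2 = 13920.0
Step 4: Final sum = 1425.0 + 10418.1 + 13920.0 = 25763.1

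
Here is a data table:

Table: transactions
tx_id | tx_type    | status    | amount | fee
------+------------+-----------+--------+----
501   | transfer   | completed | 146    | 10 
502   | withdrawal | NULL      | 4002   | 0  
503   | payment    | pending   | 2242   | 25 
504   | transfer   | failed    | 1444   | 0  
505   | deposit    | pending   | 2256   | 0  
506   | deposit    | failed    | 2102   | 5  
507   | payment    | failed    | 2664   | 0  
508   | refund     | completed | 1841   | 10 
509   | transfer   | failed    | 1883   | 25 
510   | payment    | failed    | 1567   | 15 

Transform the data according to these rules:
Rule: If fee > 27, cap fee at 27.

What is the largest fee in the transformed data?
25

Step 1: Original maximum fee = 25
Step 2: Check cap of 27 against maximum
Step 3: No records exceed the cap (max 25 <= cap 27), so no capping applies
Step 4: Maximum after transformation = 25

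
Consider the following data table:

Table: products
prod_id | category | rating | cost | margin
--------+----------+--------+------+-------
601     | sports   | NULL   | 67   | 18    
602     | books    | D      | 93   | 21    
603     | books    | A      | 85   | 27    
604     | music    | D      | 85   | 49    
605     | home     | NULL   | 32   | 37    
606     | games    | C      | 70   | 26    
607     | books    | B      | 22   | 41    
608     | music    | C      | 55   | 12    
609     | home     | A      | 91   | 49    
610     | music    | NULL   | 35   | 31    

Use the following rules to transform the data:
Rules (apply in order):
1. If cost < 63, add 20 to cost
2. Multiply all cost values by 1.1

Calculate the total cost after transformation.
786.5

Step 1: Apply Rule 1 - Add 20 to records with cost < 63
  - 4 records affected: 144 + (4 × 20) = 224
  - Unaffected records: 491
  - Sum after Rule 1: 715
Step 2: Apply Rule 2 - Multiply all by 1.1
  - 715 × 1.1 = 786.5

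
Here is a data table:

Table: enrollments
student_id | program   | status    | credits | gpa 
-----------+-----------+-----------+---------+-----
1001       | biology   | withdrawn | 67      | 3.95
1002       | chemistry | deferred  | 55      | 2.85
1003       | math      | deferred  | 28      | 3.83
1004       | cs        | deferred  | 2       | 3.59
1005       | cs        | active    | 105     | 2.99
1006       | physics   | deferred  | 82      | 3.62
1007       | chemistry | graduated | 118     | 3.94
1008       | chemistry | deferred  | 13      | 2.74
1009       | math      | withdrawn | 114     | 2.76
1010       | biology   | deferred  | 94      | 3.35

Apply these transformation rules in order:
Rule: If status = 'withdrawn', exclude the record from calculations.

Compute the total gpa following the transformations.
26.91

Step 1: Identify records where status = 'withdrawn'
Step 2: The excluded records sum to 6.71
Step 3: Original total gpa = 33.62
Step 4: Remaining total = 33.62 - 6.71 = 26.91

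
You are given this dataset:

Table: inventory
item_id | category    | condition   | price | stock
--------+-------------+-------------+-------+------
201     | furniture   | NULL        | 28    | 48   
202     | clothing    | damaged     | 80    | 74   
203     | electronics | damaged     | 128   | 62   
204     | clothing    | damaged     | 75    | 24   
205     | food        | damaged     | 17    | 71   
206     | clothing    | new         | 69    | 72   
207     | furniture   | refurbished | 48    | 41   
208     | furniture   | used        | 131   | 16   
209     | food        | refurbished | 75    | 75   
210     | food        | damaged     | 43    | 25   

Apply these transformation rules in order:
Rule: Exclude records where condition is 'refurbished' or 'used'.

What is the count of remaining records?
7

Step 1: Count records to exclude
  - 2 (refurbished) + 1 (used) = 3 records
Step 2: Total records: 10
Step 3: Remaining = 10 - 3 = 7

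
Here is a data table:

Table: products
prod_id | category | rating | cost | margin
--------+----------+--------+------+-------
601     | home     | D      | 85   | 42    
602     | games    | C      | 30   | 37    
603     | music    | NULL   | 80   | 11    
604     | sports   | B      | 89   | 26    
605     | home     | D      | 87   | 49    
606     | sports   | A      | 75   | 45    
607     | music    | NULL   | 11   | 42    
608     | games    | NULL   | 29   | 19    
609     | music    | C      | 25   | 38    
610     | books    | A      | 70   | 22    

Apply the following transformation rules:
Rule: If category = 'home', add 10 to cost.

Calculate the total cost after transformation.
601

Step 1: Count records where category = 'home': 2
Step 2: Total bonus added: 2 × 10 = 20
Step 3: Original sum of cost: 581
Step 4: Final sum = 581 + 20 = 601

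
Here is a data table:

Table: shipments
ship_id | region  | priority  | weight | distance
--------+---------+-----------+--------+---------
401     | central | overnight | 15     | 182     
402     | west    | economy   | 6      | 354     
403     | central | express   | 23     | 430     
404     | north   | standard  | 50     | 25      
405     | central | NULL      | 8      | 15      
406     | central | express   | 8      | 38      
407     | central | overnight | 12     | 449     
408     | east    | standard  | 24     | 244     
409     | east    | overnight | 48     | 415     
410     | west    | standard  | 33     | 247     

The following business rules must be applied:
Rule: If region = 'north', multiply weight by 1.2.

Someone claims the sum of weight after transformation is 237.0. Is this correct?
Yes, the result is correct.

Step 1: Calculate the correct sum after transformation
Step 2: Apply multiplier 1.2 to records where region = 'north'
Step 3: Correct result = 237.0
Step 4: Claimed result = 237.0
Step 5: 237.0 = 237.0 ✓
Conclusion: The claimed result is correct.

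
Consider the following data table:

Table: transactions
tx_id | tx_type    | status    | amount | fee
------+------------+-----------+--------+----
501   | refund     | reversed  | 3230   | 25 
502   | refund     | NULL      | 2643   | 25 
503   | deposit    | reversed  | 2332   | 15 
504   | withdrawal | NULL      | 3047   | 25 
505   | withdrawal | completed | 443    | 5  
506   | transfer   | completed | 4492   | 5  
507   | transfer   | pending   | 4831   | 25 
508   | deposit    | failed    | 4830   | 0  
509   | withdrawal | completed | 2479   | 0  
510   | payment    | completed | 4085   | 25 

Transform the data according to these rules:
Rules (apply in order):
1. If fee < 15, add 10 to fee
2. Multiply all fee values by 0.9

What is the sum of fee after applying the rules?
171.0

Step 1: Apply Rule 1 - Add 10 to records with fee < 15
  - 4 records affected: 10 + (4 × 10) = 50
  - Unaffected records: 140
  - Sum after Rule 1: 190
Step 2: Apply Rule 2 - Multiply all by 0.9
  - 190 × 0.9 = 171.0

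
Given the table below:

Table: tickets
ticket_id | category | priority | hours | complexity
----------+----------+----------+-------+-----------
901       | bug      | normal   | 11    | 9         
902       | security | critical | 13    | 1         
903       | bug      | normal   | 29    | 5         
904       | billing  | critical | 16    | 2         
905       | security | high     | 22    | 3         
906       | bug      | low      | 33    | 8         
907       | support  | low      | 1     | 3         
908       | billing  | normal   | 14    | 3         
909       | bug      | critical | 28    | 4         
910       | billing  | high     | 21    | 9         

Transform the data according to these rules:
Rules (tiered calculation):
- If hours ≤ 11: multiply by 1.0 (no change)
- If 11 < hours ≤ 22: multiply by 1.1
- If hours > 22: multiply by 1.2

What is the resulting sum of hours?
214.6

Step 1: Tier 1 (hours ≤ 11): 2 records, sum = 12 × 1.0 = 12.0
Step 2: Tier 2 (11 < hours ≤ 22): 5 records, sum = 86 × 1.1 = 94.6
Step 3: Tier 3 (hours > 22): 3 records, sum = 90 × 1.2 = 108.0
Step 4: Final sum = 12.0 + 94.6 + 108.0 = 214.6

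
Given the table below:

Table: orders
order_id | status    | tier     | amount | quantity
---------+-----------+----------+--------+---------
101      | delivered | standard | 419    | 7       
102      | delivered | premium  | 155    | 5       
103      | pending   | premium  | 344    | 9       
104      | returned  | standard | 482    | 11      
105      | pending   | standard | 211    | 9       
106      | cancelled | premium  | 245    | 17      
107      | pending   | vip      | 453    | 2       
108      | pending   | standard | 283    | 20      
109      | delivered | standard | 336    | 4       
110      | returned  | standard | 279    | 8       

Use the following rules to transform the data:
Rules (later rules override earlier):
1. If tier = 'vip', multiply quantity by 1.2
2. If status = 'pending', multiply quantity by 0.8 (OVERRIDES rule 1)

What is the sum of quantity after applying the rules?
84.0

Step 1: Rule 2 takes priority for records with status = 'pending'
  - 4 records: 40 × 0.8 = 32.0
Step 2: Rule 1 applies to remaining records with tier = 'vip'
  - 0 records: 0 × 1.2 = 0.0
Step 3: Other records unchanged: 52
Step 4: Final sum = 32.0 + 0.0 + 52 = 84.0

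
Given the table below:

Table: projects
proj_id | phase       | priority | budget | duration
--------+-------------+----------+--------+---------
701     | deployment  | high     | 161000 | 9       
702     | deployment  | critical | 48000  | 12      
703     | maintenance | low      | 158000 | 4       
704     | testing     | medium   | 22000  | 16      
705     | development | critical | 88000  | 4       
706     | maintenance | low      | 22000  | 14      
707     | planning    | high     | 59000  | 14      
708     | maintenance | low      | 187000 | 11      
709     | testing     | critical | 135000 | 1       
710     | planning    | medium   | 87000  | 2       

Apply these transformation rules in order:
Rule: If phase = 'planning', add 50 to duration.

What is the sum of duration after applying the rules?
187

Step 1: Count records where phase = 'planning': 2
Step 2: Total bonus added: 2 × 50 = 100
Step 3: Original sum of duration: 87
Step 4: Final sum = 87 + 100 = 187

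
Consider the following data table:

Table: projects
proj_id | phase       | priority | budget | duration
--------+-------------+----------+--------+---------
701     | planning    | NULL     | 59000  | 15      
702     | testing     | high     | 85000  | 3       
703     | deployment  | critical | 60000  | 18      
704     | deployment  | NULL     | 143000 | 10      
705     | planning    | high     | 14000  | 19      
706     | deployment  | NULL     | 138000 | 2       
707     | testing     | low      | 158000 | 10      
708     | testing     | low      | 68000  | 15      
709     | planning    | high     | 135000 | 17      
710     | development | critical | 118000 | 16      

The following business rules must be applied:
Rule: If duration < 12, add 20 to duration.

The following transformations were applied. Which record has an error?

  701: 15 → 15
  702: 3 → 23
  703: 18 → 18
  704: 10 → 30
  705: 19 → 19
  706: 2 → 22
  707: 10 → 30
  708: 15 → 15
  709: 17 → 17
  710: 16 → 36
Record 710 has an error. The correct transformed value should be 16, not 36.

Step 1: Check each record against the rule
Step 2: Record 710 has duration = 16
Step 3: Since 16 >= 12, the bonus should not have been applied
Step 4: Correct value = 16, but claimed value = 36
Conclusion: Record 710 has the error.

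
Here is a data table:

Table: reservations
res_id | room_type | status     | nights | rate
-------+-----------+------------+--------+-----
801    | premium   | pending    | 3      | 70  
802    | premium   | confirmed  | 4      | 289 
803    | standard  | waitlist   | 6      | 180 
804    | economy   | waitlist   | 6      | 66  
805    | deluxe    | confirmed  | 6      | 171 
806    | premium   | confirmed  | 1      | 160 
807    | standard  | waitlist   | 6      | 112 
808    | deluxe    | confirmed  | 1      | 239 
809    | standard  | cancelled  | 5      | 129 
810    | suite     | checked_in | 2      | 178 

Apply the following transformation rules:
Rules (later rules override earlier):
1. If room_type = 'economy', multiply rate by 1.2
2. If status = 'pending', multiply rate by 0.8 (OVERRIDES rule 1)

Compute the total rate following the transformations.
1593.2

Step 1: Rule 2 takes priority for records with status = 'pending'
  - 1 records: 70 × 0.8 = 56.0
Step 2: Rule 1 applies to remaining records with room_type = 'economy'
  - 1 records: 66 × 1.2 = 79.2
Step 3: Other records unchanged: 1458
Step 4: Final sum = 56.0 + 79.2 + 1458 = 1593.2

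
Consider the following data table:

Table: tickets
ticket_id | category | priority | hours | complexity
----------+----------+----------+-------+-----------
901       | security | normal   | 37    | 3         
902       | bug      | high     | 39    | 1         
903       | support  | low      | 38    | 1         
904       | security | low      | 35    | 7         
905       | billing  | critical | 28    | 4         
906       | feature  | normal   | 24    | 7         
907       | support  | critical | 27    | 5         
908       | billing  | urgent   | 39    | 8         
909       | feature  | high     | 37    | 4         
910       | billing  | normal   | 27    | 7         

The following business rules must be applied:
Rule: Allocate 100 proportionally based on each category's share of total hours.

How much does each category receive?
billing: 28.4, bug: 11.78, feature: 18.43, security: 21.75, support: 19.64

Step 1: Calculate total hours = 331
Step 2: Calculate each category's proportion:
  billing: 94/331 = 28.40% → 28.4
  bug: 39/331 = 11.78% → 11.78
  feature: 61/331 = 18.43% → 18.43
  security: 72/331 = 21.75% → 21.75
  support: 65/331 = 19.64% → 19.64
Step 3: Verify: sum of allocations ≈ 100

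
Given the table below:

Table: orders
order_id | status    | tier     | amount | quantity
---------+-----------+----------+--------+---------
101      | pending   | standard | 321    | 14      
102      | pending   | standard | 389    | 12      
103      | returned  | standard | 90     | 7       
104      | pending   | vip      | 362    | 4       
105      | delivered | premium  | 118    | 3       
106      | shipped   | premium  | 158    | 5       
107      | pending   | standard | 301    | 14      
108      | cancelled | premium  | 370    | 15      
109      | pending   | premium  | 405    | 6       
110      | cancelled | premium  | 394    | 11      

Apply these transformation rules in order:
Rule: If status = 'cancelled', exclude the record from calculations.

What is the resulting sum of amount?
2144

Step 1: Identify records where status = 'cancelled'
Step 2: The excluded records sum to 764
Step 3: Original total amount = 2908
Step 4: Remaining total = 2908 - 764 = 2144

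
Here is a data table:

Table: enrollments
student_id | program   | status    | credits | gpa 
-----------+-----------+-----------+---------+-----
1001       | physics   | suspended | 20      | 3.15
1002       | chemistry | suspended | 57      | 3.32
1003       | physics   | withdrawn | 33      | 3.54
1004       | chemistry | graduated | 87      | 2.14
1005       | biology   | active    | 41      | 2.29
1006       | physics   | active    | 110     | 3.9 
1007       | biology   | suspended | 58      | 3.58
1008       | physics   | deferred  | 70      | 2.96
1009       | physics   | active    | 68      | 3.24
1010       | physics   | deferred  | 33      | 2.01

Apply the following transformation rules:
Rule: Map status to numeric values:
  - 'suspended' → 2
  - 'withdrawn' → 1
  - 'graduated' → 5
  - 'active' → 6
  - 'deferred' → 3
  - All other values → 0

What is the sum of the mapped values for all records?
36

Step 1: Apply mapping to each record
Step 2: Count by status:
  'suspended': 3 records × 2 = 6
  'withdrawn': 1 records × 1 = 1
  'graduated': 1 records × 5 = 5
  'active': 3 records × 6 = 18
  'deferred': 2 records × 3 = 6
Step 3: Sum all mapped values = 36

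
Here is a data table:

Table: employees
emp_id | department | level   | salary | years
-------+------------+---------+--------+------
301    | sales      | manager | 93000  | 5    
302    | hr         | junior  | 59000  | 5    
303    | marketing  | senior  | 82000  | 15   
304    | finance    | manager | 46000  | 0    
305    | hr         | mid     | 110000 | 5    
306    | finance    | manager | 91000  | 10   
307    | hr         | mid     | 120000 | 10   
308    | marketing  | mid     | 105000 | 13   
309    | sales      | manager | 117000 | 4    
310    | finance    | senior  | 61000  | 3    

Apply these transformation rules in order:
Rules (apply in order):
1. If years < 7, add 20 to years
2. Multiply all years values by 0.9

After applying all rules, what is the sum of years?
171.0

Step 1: Apply Rule 1 - Add 20 to records with years < 7
  - 6 records affected: 22 + (6 × 20) = 142
  - Unaffected records: 48
  - Sum after Rule 1: 190
Step 2: Apply Rule 2 - Multiply all by 0.9
  - 190 × 0.9 = 171.0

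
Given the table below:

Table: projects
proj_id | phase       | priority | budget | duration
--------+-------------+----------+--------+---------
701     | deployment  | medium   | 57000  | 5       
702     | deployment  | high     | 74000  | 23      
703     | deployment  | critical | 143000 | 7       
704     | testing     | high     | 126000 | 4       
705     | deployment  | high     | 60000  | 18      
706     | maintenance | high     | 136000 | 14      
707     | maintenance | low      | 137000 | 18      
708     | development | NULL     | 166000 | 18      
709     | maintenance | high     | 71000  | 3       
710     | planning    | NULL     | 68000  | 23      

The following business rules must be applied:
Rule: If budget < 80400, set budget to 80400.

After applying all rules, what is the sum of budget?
1110000

Step 1: 5 records have budget < 80400
Step 2: These records originally summed to 330000
Step 3: After setting to minimum: 5 × 80400 = 402000
Step 4: Unaffected records sum: 708000
Step 5: Final sum = 402000 + 708000 = 1110000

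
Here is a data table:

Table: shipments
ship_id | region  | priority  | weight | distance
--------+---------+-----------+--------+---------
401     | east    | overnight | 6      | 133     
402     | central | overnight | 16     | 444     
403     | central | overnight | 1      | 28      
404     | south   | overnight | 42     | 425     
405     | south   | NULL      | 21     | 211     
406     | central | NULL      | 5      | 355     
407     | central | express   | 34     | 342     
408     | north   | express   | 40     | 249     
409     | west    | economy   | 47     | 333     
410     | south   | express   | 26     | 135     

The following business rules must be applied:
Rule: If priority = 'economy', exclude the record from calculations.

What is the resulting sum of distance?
2322

Step 1: Identify records where priority = 'economy'
Step 2: The excluded records sum to 333
Step 3: Original total distance = 2655
Step 4: Remaining total = 2655 - 333 = 2322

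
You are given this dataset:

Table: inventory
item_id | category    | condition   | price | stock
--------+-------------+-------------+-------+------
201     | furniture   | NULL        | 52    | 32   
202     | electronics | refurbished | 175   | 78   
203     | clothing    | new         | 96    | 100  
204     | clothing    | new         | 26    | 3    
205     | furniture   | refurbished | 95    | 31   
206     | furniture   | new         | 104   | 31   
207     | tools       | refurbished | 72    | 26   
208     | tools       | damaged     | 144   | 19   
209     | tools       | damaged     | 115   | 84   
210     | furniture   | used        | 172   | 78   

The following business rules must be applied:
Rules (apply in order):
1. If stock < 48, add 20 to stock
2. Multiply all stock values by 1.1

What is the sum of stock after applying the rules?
662.2

Step 1: Apply Rule 1 - Add 20 to records with stock < 48
  - 6 records affected: 142 + (6 × 20) = 262
  - Unaffected records: 340
  - Sum after Rule 1: 602
Step 2: Apply Rule 2 - Multiply all by 1.1
  - 602 × 1.1 = 662.2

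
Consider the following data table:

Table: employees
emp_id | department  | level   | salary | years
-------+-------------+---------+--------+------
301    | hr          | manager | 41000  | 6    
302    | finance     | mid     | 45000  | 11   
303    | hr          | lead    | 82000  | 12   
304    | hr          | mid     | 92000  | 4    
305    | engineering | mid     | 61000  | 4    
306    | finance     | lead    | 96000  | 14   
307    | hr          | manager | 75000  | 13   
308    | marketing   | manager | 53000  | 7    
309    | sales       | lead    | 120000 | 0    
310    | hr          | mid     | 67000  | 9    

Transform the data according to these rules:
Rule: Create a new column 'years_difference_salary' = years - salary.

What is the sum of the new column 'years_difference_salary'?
-731920

Step 1: For each record, compute years - salary
Example calculations:
  6 - 41000 = -40994
  11 - 45000 = -44989
  12 - 82000 = -81988
  ...
Step 2: Sum all derived values
Step 3: Total = -731920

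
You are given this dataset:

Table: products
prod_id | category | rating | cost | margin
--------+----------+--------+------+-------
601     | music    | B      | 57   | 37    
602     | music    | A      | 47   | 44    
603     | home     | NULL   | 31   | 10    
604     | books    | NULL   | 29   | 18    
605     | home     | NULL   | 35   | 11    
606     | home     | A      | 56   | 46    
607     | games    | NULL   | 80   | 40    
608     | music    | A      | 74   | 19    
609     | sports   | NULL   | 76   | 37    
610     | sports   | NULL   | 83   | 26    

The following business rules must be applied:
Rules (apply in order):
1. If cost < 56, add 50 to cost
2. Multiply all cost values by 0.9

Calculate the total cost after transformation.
691.2

Step 1: Apply Rule 1 - Add 50 to records with cost < 56
  - 4 records affected: 142 + (4 × 50) = 342
  - Unaffected records: 426
  - Sum after Rule 1: 768
Step 2: Apply Rule 2 - Multiply all by 0.9
  - 768 × 0.9 = 691.2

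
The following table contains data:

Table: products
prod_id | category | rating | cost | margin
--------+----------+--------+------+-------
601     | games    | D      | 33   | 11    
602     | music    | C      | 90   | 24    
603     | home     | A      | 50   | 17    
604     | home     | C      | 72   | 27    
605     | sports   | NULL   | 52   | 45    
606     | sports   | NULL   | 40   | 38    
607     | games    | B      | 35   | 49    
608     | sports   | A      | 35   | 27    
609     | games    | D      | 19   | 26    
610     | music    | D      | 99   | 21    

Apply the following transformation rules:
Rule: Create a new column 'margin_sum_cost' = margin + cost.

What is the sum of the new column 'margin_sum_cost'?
810

Step 1: For each record, compute margin + cost
Example calculations:
  11 + 33 = 44
  24 + 90 = 114
  17 + 50 = 67
  ...
Step 2: Sum all derived values
Step 3: Total = 810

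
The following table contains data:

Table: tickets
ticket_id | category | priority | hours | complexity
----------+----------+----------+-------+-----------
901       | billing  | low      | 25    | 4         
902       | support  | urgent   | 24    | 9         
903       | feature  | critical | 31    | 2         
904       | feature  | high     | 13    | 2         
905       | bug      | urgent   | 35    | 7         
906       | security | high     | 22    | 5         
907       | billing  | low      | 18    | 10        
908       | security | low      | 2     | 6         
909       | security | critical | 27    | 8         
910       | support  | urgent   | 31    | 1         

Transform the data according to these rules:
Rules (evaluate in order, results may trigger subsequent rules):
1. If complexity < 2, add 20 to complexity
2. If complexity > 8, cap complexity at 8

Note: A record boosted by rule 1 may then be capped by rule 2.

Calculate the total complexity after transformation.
58

Step 1: Apply rule 1 to records with complexity < 2
  - 1 records get bonus of 20
  - Of these, 1 records then exceed 8 and get capped
Step 2: Apply rule 2 to records with complexity > 8
  - 2 records (original) are capped
Step 3: Calculate final sum = 58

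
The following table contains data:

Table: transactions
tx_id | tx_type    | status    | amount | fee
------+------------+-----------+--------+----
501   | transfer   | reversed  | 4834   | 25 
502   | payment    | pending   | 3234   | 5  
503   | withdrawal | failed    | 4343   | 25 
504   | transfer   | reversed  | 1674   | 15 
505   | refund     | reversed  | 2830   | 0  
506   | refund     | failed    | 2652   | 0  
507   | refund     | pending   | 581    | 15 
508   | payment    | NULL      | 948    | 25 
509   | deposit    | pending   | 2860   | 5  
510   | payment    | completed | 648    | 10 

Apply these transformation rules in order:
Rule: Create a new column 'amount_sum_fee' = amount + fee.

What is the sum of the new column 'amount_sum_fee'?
24729

Step 1: For each record, compute amount + fee
Example calculations:
  4834 + 25 = 4859
  3234 + 5 = 3239
  4343 + 25 = 4368
  ...
Step 2: Sum all derived values
Step 3: Total = 24729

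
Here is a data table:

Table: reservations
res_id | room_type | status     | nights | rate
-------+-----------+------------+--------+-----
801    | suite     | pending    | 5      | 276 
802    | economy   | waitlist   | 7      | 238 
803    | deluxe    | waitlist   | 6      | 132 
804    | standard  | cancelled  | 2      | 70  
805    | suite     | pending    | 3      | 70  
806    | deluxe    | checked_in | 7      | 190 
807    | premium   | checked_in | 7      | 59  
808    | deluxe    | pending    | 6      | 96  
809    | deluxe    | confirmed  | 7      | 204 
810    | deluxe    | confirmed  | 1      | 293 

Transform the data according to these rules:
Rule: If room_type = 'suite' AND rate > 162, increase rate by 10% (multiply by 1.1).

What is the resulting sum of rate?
1655.6

Step 1: Find records where room_type = 'suite' AND rate > 162
Step 2: 1 records match, summing to 276
Step 3: After multiplier: 276 × 1.1 = 303.6
Step 4: Unaffected records sum: 1352
Step 5: Final sum = 303.6 + 1352 = 1655.6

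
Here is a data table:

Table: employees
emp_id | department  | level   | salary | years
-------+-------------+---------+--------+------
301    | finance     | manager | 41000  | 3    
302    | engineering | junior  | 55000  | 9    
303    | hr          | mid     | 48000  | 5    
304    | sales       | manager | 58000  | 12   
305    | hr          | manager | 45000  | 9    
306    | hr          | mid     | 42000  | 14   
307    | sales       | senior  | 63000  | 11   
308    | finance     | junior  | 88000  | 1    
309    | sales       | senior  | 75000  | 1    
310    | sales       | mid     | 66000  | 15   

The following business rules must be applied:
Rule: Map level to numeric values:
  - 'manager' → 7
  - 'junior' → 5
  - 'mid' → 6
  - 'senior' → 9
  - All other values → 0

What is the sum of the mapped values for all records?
67

Step 1: Apply mapping to each record
Step 2: Count by status:
  'manager': 3 records × 7 = 21
  'junior': 2 records × 5 = 10
  'mid': 3 records × 6 = 18
  'senior': 2 records × 9 = 18
Step 3: Sum all mapped values = 67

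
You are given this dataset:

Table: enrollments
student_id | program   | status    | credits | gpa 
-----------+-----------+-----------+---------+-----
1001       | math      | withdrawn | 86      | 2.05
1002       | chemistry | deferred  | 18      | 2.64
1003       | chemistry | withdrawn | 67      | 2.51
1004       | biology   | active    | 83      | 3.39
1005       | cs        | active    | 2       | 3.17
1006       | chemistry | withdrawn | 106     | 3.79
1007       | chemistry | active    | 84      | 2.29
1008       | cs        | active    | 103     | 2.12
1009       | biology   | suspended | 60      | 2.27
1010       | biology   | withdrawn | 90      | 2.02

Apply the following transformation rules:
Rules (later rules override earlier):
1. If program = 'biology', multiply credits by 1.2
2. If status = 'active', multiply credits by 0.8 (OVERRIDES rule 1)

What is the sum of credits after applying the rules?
674.6

Step 1: Rule 2 takes priority for records with status = 'active'
  - 4 records: 272 × 0.8 = 217.6
Step 2: Rule 1 applies to remaining records with program = 'biology'
  - 2 records: 150 × 1.2 = 180.0
Step 3: Other records unchanged: 277
Step 4: Final sum = 217.6 + 180.0 + 277 = 674.6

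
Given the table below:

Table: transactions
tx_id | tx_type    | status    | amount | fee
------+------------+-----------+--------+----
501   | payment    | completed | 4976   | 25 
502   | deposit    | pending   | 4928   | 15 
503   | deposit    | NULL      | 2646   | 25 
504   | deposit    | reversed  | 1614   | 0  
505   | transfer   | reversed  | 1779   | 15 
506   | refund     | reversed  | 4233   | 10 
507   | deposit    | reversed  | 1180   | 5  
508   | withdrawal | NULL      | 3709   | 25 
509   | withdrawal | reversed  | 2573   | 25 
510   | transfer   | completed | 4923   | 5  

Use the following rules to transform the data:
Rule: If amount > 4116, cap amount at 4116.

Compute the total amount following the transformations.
29965

Step 1: 4 records have amount > 4116
Step 2: These records originally summed to 19060
Step 3: After capping: 4 × 4116 = 16464
Step 4: Unaffected records sum: 13501
Step 5: Final sum = 16464 + 13501 = 29965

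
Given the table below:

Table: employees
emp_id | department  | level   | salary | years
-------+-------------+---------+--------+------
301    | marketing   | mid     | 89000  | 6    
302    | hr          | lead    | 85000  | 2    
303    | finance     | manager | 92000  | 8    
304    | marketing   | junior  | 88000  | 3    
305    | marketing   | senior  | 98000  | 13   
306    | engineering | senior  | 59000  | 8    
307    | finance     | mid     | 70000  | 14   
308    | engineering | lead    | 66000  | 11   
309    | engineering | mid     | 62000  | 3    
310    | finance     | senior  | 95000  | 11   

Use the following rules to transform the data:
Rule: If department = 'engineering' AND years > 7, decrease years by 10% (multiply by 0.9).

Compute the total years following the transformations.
77.1

Step 1: Find records where department = 'engineering' AND years > 7
Step 2: 2 records match, summing to 19
Step 3: After multiplier: 19 × 0.9 = 17.1
Step 4: Unaffected records sum: 60
Step 5: Final sum = 17.1 + 60 = 77.1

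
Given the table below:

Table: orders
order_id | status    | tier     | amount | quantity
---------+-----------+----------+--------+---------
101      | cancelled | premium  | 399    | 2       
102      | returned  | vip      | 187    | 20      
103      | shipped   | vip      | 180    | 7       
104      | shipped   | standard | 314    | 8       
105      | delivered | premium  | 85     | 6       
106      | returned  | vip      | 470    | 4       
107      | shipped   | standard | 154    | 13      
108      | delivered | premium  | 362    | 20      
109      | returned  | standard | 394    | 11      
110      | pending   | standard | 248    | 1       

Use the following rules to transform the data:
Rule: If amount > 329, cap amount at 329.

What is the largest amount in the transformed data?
329

Step 1: Original maximum amount = 470
Step 2: Apply cap at 329
Step 3: 4 records had amount > 329 and were capped
Step 4: Maximum after transformation = 329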